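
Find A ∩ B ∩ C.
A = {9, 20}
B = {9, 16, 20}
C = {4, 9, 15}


A ∩ B = {9, 20}
(A ∩ B) ∩ C = {9}

A ∩ B ∩ C = {9}


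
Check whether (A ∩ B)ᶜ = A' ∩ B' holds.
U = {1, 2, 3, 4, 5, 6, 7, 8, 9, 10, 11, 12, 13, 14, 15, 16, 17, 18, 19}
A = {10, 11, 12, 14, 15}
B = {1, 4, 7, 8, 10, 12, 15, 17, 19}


LHS: A ∩ B = {10, 12, 15}
(A ∩ B)' = U \ (A ∩ B) = {1, 2, 3, 4, 5, 6, 7, 8, 9, 11, 13, 14, 16, 17, 18, 19}
A' = {1, 2, 3, 4, 5, 6, 7, 8, 9, 13, 16, 17, 18, 19}, B' = {2, 3, 5, 6, 9, 11, 13, 14, 16, 18}
Claimed RHS: A' ∩ B' = {2, 3, 5, 6, 9, 13, 16, 18}
Identity is INVALID: LHS = {1, 2, 3, 4, 5, 6, 7, 8, 9, 11, 13, 14, 16, 17, 18, 19} but the RHS claimed here equals {2, 3, 5, 6, 9, 13, 16, 18}. The correct form is (A ∩ B)' = A' ∪ B'.

Identity is invalid: (A ∩ B)' = {1, 2, 3, 4, 5, 6, 7, 8, 9, 11, 13, 14, 16, 17, 18, 19} but A' ∩ B' = {2, 3, 5, 6, 9, 13, 16, 18}. The correct De Morgan law is (A ∩ B)' = A' ∪ B'.


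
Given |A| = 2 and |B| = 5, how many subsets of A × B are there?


A relation from A to B is any subset of A × B.
|A × B| = 2 × 5 = 10
# relations = 2^|A × B| = 2^10 = 1024

Number of relations = 1024


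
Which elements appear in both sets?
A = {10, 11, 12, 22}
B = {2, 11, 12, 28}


A ∩ B = elements in both A and B
A = {10, 11, 12, 22}
B = {2, 11, 12, 28}
A ∩ B = {11, 12}

A ∩ B = {11, 12}


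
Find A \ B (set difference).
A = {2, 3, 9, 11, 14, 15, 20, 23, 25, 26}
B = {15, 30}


A \ B = elements in A but not in B
A = {2, 3, 9, 11, 14, 15, 20, 23, 25, 26}
B = {15, 30}
Remove from A any elements in B
A \ B = {2, 3, 9, 11, 14, 20, 23, 25, 26}

A \ B = {2, 3, 9, 11, 14, 20, 23, 25, 26}


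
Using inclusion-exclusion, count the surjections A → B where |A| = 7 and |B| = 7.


n = |A| = 7, k = |B| = 7. Surjections via inclusion-exclusion:
S(n,k) = Σ(-1)^i × C(k,i) × (k-i)^n, i=0 to k
i=0: (-1)^0×C(7,0)×7^7 = 823543
i=1: (-1)^1×C(7,1)×6^7 = -1959552
i=2: (-1)^2×C(7,2)×5^7 = 1640625
i=3: (-1)^3×C(7,3)×4^7 = -573440
i=4: (-1)^4×C(7,4)×3^7 = 76545
i=5: (-1)^5×C(7,5)×2^7 = -2688
i=6: (-1)^6×C(7,6)×1^7 = 7
i=7: (-1)^7×C(7,7)×0^7 = 0
Total = 5040

Number of surjections = 5040


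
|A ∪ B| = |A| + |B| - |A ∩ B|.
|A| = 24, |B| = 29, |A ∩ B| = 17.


|A ∪ B| = |A| + |B| - |A ∩ B|
= 24 + 29 - 17
= 36

|A ∪ B| = 36


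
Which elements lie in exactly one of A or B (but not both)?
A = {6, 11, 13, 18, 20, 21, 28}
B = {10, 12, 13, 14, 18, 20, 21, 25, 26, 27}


A △ B = (A \ B) ∪ (B \ A) = elements in exactly one of A or B
A \ B = {6, 11, 28}
B \ A = {10, 12, 14, 25, 26, 27}
A △ B = {6, 10, 11, 12, 14, 25, 26, 27, 28}

A △ B = {6, 10, 11, 12, 14, 25, 26, 27, 28}


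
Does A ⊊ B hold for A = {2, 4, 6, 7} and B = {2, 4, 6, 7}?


A ⊂ B requires: A ⊆ B AND A ≠ B.
A ⊆ B? Yes
A = B? Yes
A = B, so A is not a PROPER subset.

No, A is not a proper subset of B


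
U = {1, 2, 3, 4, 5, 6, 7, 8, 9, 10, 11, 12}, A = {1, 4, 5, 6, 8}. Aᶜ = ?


Aᶜ = U \ A = elements in U but not in A
U = {1, 2, 3, 4, 5, 6, 7, 8, 9, 10, 11, 12}
A = {1, 4, 5, 6, 8}
Aᶜ = {2, 3, 7, 9, 10, 11, 12}

Aᶜ = {2, 3, 7, 9, 10, 11, 12}


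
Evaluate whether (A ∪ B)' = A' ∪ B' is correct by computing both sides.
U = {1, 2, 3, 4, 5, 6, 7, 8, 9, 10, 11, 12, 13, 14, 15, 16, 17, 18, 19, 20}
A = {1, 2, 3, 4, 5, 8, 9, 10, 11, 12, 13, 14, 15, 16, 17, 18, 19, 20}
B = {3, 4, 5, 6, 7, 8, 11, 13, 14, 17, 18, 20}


LHS: A ∪ B = {1, 2, 3, 4, 5, 6, 7, 8, 9, 10, 11, 12, 13, 14, 15, 16, 17, 18, 19, 20}
(A ∪ B)' = U \ (A ∪ B) = ∅
A' = {6, 7}, B' = {1, 2, 9, 10, 12, 15, 16, 19}
Claimed RHS: A' ∪ B' = {1, 2, 6, 7, 9, 10, 12, 15, 16, 19}
Identity is INVALID: LHS = ∅ but the RHS claimed here equals {1, 2, 6, 7, 9, 10, 12, 15, 16, 19}. The correct form is (A ∪ B)' = A' ∩ B'.

Identity is invalid: (A ∪ B)' = ∅ but A' ∪ B' = {1, 2, 6, 7, 9, 10, 12, 15, 16, 19}. The correct De Morgan law is (A ∪ B)' = A' ∩ B'.


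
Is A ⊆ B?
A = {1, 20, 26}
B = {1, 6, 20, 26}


A ⊆ B means every element of A is in B.
All elements of A are in B.
So A ⊆ B.

Yes, A ⊆ B


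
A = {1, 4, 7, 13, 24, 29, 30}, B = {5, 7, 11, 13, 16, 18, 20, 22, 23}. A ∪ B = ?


A ∪ B = all elements in A or B (or both)
A = {1, 4, 7, 13, 24, 29, 30}
B = {5, 7, 11, 13, 16, 18, 20, 22, 23}
A ∪ B = {1, 4, 5, 7, 11, 13, 16, 18, 20, 22, 23, 24, 29, 30}

A ∪ B = {1, 4, 5, 7, 11, 13, 16, 18, 20, 22, 23, 24, 29, 30}


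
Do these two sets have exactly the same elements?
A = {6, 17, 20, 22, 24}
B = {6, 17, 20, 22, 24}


Two sets are equal iff they have exactly the same elements.
A = {6, 17, 20, 22, 24}
B = {6, 17, 20, 22, 24}
Same elements → A = B

Yes, A = B


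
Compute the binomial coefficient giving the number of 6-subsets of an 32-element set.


C(n,k) = n! / (k!(n-k)!)
C(32,6) = 32! / (6!26!)
= 906192

C(32,6) = 906192


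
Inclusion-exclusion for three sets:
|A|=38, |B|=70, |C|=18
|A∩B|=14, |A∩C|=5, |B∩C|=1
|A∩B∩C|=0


|A∪B∪C| = |A|+|B|+|C| - |A∩B|-|A∩C|-|B∩C| + |A∩B∩C|
= 38+70+18 - 14-5-1 + 0
= 126 - 20 + 0
= 106

|A ∪ B ∪ C| = 106


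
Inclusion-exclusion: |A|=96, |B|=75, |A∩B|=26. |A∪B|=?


|A ∪ B| = |A| + |B| - |A ∩ B|
= 96 + 75 - 26
= 145

|A ∪ B| = 145


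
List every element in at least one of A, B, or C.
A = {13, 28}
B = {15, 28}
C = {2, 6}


A ∪ B = {13, 15, 28}
(A ∪ B) ∪ C = {2, 6, 13, 15, 28}

A ∪ B ∪ C = {2, 6, 13, 15, 28}


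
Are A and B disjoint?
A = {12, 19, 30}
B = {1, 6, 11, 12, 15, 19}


Disjoint means A ∩ B = ∅.
A ∩ B = {12, 19}
A ∩ B ≠ ∅, so A and B are NOT disjoint.

No, A and B are not disjoint (A ∩ B = {12, 19})


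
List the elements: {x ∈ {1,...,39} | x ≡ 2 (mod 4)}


Checking each candidate:
Condition: x in {1,...,39} with x ≡ 2 (mod 4)
Result = {2, 6, 10, 14, 18, 22, 26, 30, 34, 38}

{2, 6, 10, 14, 18, 22, 26, 30, 34, 38}


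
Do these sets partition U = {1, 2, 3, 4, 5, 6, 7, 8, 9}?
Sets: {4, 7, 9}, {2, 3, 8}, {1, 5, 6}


A partition requires: (1) non-empty parts, (2) pairwise disjoint, (3) union = U
Parts: {4, 7, 9}, {2, 3, 8}, {1, 5, 6}
Union of parts: {1, 2, 3, 4, 5, 6, 7, 8, 9}
U = {1, 2, 3, 4, 5, 6, 7, 8, 9}
All non-empty? True
Pairwise disjoint? True
Covers U? True

Yes, valid partition


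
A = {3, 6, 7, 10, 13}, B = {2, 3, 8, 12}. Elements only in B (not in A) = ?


A = {3, 6, 7, 10, 13}
B = {2, 3, 8, 12}
Region: only in B (not in A)
Elements: {2, 8, 12}

Elements only in B (not in A): {2, 8, 12}


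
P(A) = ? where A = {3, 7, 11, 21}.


|A| = 4, so |P(A)| = 2^4 = 16
Enumerate subsets by cardinality (0 to 4):
∅, {3}, {7}, {11}, {21}, {3, 7}, {3, 11}, {3, 21}, {7, 11}, {7, 21}, {11, 21}, {3, 7, 11}, {3, 7, 21}, {3, 11, 21}, {7, 11, 21}, {3, 7, 11, 21}

P(A) has 16 subsets: ∅, {3}, {7}, {11}, {21}, {3, 7}, {3, 11}, {3, 21}, {7, 11}, {7, 21}, {11, 21}, {3, 7, 11}, {3, 7, 21}, {3, 11, 21}, {7, 11, 21}, {3, 7, 11, 21}


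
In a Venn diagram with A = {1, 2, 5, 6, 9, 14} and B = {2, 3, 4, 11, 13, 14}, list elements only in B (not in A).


A = {1, 2, 5, 6, 9, 14}
B = {2, 3, 4, 11, 13, 14}
Region: only in B (not in A)
Elements: {3, 4, 11, 13}

Elements only in B (not in A): {3, 4, 11, 13}


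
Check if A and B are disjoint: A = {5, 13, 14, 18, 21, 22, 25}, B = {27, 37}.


Disjoint means A ∩ B = ∅.
A ∩ B = ∅
A ∩ B = ∅, so A and B are disjoint.

Yes, A and B are disjoint


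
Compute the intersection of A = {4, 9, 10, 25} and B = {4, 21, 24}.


A ∩ B = elements in both A and B
A = {4, 9, 10, 25}
B = {4, 21, 24}
A ∩ B = {4}

A ∩ B = {4}


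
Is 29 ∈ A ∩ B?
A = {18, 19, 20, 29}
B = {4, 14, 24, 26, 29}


A = {18, 19, 20, 29}, B = {4, 14, 24, 26, 29}
A ∩ B = elements in both A and B
A ∩ B = {29}
Checking if 29 ∈ A ∩ B
29 is in A ∩ B → True

29 ∈ A ∩ B


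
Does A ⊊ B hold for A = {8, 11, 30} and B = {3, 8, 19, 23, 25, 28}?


A ⊂ B requires: A ⊆ B AND A ≠ B.
A ⊆ B? No
A ⊄ B, so A is not a proper subset.

No, A is not a proper subset of B


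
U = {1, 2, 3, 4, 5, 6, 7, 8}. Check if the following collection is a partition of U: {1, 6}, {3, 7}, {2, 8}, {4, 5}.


A partition requires: (1) non-empty parts, (2) pairwise disjoint, (3) union = U
Parts: {1, 6}, {3, 7}, {2, 8}, {4, 5}
Union of parts: {1, 2, 3, 4, 5, 6, 7, 8}
U = {1, 2, 3, 4, 5, 6, 7, 8}
All non-empty? True
Pairwise disjoint? True
Covers U? True

Yes, valid partition


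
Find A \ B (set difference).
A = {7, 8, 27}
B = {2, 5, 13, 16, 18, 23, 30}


A \ B = elements in A but not in B
A = {7, 8, 27}
B = {2, 5, 13, 16, 18, 23, 30}
Remove from A any elements in B
A \ B = {7, 8, 27}

A \ B = {7, 8, 27}


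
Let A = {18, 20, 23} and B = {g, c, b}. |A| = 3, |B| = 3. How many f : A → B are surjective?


n = |A| = 3, k = |B| = 3. Surjections via inclusion-exclusion:
S(n,k) = Σ(-1)^i × C(k,i) × (k-i)^n, i=0 to k
i=0: (-1)^0×C(3,0)×3^3 = 27
i=1: (-1)^1×C(3,1)×2^3 = -24
i=2: (-1)^2×C(3,2)×1^3 = 3
i=3: (-1)^3×C(3,3)×0^3 = 0
Total = 6

Number of surjections = 6


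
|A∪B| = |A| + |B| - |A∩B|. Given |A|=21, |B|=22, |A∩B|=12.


|A ∪ B| = |A| + |B| - |A ∩ B|
= 21 + 22 - 12
= 31

|A ∪ B| = 31


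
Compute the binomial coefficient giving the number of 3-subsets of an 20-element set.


C(n,k) = n! / (k!(n-k)!)
C(20,3) = 20! / (3!17!)
= 1140

C(20,3) = 1140


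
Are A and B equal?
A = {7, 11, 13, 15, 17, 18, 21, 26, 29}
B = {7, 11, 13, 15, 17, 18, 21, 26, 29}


Two sets are equal iff they have exactly the same elements.
A = {7, 11, 13, 15, 17, 18, 21, 26, 29}
B = {7, 11, 13, 15, 17, 18, 21, 26, 29}
Same elements → A = B

Yes, A = B


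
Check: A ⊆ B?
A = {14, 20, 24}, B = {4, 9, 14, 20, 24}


A ⊆ B means every element of A is in B.
All elements of A are in B.
So A ⊆ B.

Yes, A ⊆ B


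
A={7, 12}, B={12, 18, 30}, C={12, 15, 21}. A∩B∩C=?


A ∩ B = {12}
(A ∩ B) ∩ C = {12}

A ∩ B ∩ C = {12}


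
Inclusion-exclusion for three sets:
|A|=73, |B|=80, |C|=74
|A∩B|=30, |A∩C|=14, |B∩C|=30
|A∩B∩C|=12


|A∪B∪C| = |A|+|B|+|C| - |A∩B|-|A∩C|-|B∩C| + |A∩B∩C|
= 73+80+74 - 30-14-30 + 12
= 227 - 74 + 12
= 165

|A ∪ B ∪ C| = 165


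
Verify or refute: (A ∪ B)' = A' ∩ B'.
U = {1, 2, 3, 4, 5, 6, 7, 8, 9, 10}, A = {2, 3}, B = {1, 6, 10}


LHS: A ∪ B = {1, 2, 3, 6, 10}
(A ∪ B)' = U \ (A ∪ B) = {4, 5, 7, 8, 9}
A' = {1, 4, 5, 6, 7, 8, 9, 10}, B' = {2, 3, 4, 5, 7, 8, 9}
Claimed RHS: A' ∩ B' = {4, 5, 7, 8, 9}
Identity is VALID: LHS = RHS = {4, 5, 7, 8, 9} ✓

Identity is valid. (A ∪ B)' = A' ∩ B' = {4, 5, 7, 8, 9}


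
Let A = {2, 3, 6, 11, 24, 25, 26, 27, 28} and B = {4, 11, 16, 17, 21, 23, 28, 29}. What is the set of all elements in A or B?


A ∪ B = all elements in A or B (or both)
A = {2, 3, 6, 11, 24, 25, 26, 27, 28}
B = {4, 11, 16, 17, 21, 23, 28, 29}
A ∪ B = {2, 3, 4, 6, 11, 16, 17, 21, 23, 24, 25, 26, 27, 28, 29}

A ∪ B = {2, 3, 4, 6, 11, 16, 17, 21, 23, 24, 25, 26, 27, 28, 29}


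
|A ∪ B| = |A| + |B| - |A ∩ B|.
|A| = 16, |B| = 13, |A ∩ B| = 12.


|A ∪ B| = |A| + |B| - |A ∩ B|
= 16 + 13 - 12
= 17

|A ∪ B| = 17


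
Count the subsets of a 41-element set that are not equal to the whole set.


Total subsets = 2^n = 2^41 = 2199023255552
Proper subsets exclude the set itself: 2^n - 1
= 2199023255552 - 1
= 2199023255551

Number of proper subsets = 2199023255551


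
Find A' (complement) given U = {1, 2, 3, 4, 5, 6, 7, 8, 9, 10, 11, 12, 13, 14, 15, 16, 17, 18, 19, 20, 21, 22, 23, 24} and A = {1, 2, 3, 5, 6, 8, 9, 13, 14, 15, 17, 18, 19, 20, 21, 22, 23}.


Aᶜ = U \ A = elements in U but not in A
U = {1, 2, 3, 4, 5, 6, 7, 8, 9, 10, 11, 12, 13, 14, 15, 16, 17, 18, 19, 20, 21, 22, 23, 24}
A = {1, 2, 3, 5, 6, 8, 9, 13, 14, 15, 17, 18, 19, 20, 21, 22, 23}
Aᶜ = {4, 7, 10, 11, 12, 16, 24}

Aᶜ = {4, 7, 10, 11, 12, 16, 24}


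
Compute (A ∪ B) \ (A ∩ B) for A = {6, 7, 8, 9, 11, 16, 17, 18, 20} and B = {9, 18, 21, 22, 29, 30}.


A △ B = (A \ B) ∪ (B \ A) = elements in exactly one of A or B
A \ B = {6, 7, 8, 11, 16, 17, 20}
B \ A = {21, 22, 29, 30}
A △ B = {6, 7, 8, 11, 16, 17, 20, 21, 22, 29, 30}

A △ B = {6, 7, 8, 11, 16, 17, 20, 21, 22, 29, 30}


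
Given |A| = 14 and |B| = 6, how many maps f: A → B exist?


Each of |A| = 14 inputs maps to any of |B| = 6 outputs.
# functions = |B|^|A| = 6^14
= 78364164096

Number of functions = 78364164096


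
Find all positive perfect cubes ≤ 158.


Checking each candidate:
Condition: positive perfect cubes ≤ 158
Result = {1, 8, 27, 64, 125}

{1, 8, 27, 64, 125}


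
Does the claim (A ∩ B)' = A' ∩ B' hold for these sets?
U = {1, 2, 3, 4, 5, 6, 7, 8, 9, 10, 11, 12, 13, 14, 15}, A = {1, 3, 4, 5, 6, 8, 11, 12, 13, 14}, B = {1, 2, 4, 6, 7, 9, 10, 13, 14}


LHS: A ∩ B = {1, 4, 6, 13, 14}
(A ∩ B)' = U \ (A ∩ B) = {2, 3, 5, 7, 8, 9, 10, 11, 12, 15}
A' = {2, 7, 9, 10, 15}, B' = {3, 5, 8, 11, 12, 15}
Claimed RHS: A' ∩ B' = {15}
Identity is INVALID: LHS = {2, 3, 5, 7, 8, 9, 10, 11, 12, 15} but the RHS claimed here equals {15}. The correct form is (A ∩ B)' = A' ∪ B'.

Identity is invalid: (A ∩ B)' = {2, 3, 5, 7, 8, 9, 10, 11, 12, 15} but A' ∩ B' = {15}. The correct De Morgan law is (A ∩ B)' = A' ∪ B'.


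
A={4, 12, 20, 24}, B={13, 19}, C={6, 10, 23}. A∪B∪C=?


A ∪ B = {4, 12, 13, 19, 20, 24}
(A ∪ B) ∪ C = {4, 6, 10, 12, 13, 19, 20, 23, 24}

A ∪ B ∪ C = {4, 6, 10, 12, 13, 19, 20, 23, 24}


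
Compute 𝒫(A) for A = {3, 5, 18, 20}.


|A| = 4, so |P(A)| = 2^4 = 16
Enumerate subsets by cardinality (0 to 4):
∅, {3}, {5}, {18}, {20}, {3, 5}, {3, 18}, {3, 20}, {5, 18}, {5, 20}, {18, 20}, {3, 5, 18}, {3, 5, 20}, {3, 18, 20}, {5, 18, 20}, {3, 5, 18, 20}

P(A) has 16 subsets: ∅, {3}, {5}, {18}, {20}, {3, 5}, {3, 18}, {3, 20}, {5, 18}, {5, 20}, {18, 20}, {3, 5, 18}, {3, 5, 20}, {3, 18, 20}, {5, 18, 20}, {3, 5, 18, 20}


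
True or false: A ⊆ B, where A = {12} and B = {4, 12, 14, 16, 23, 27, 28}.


A ⊆ B means every element of A is in B.
All elements of A are in B.
So A ⊆ B.

Yes, A ⊆ B


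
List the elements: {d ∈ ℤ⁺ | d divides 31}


Checking each candidate:
Condition: positive divisors of 31
Result = {1, 31}

{1, 31}


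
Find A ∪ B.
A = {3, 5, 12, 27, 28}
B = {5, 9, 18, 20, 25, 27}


A ∪ B = all elements in A or B (or both)
A = {3, 5, 12, 27, 28}
B = {5, 9, 18, 20, 25, 27}
A ∪ B = {3, 5, 9, 12, 18, 20, 25, 27, 28}

A ∪ B = {3, 5, 9, 12, 18, 20, 25, 27, 28}


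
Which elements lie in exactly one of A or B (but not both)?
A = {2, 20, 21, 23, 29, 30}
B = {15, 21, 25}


A △ B = (A \ B) ∪ (B \ A) = elements in exactly one of A or B
A \ B = {2, 20, 23, 29, 30}
B \ A = {15, 25}
A △ B = {2, 15, 20, 23, 25, 29, 30}

A △ B = {2, 15, 20, 23, 25, 29, 30}


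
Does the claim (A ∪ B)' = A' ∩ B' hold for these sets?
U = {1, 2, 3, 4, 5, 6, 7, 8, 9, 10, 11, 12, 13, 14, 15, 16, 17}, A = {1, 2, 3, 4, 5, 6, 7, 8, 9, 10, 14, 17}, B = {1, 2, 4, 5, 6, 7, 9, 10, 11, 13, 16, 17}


LHS: A ∪ B = {1, 2, 3, 4, 5, 6, 7, 8, 9, 10, 11, 13, 14, 16, 17}
(A ∪ B)' = U \ (A ∪ B) = {12, 15}
A' = {11, 12, 13, 15, 16}, B' = {3, 8, 12, 14, 15}
Claimed RHS: A' ∩ B' = {12, 15}
Identity is VALID: LHS = RHS = {12, 15} ✓

Identity is valid. (A ∪ B)' = A' ∩ B' = {12, 15}


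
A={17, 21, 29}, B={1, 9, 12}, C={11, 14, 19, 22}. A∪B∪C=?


A ∪ B = {1, 9, 12, 17, 21, 29}
(A ∪ B) ∪ C = {1, 9, 11, 12, 14, 17, 19, 21, 22, 29}

A ∪ B ∪ C = {1, 9, 11, 12, 14, 17, 19, 21, 22, 29}


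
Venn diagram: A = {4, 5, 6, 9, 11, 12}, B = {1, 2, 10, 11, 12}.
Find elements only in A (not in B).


A = {4, 5, 6, 9, 11, 12}
B = {1, 2, 10, 11, 12}
Region: only in A (not in B)
Elements: {4, 5, 6, 9}

Elements only in A (not in B): {4, 5, 6, 9}


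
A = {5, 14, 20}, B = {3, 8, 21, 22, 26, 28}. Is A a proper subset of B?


A ⊂ B requires: A ⊆ B AND A ≠ B.
A ⊆ B? No
A ⊄ B, so A is not a proper subset.

No, A is not a proper subset of B


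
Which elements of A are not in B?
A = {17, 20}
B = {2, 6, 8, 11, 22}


A \ B = elements in A but not in B
A = {17, 20}
B = {2, 6, 8, 11, 22}
Remove from A any elements in B
A \ B = {17, 20}

A \ B = {17, 20}


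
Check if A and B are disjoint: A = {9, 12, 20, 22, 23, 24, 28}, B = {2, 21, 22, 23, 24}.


Disjoint means A ∩ B = ∅.
A ∩ B = {22, 23, 24}
A ∩ B ≠ ∅, so A and B are NOT disjoint.

No, A and B are not disjoint (A ∩ B = {22, 23, 24})


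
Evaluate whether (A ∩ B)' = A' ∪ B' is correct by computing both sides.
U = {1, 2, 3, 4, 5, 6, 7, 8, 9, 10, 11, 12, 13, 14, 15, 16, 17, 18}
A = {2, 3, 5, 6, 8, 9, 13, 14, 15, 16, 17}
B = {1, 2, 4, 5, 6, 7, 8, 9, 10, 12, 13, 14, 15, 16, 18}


LHS: A ∩ B = {2, 5, 6, 8, 9, 13, 14, 15, 16}
(A ∩ B)' = U \ (A ∩ B) = {1, 3, 4, 7, 10, 11, 12, 17, 18}
A' = {1, 4, 7, 10, 11, 12, 18}, B' = {3, 11, 17}
Claimed RHS: A' ∪ B' = {1, 3, 4, 7, 10, 11, 12, 17, 18}
Identity is VALID: LHS = RHS = {1, 3, 4, 7, 10, 11, 12, 17, 18} ✓

Identity is valid. (A ∩ B)' = A' ∪ B' = {1, 3, 4, 7, 10, 11, 12, 17, 18}


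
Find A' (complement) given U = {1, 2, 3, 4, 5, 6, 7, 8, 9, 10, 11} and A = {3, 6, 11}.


Aᶜ = U \ A = elements in U but not in A
U = {1, 2, 3, 4, 5, 6, 7, 8, 9, 10, 11}
A = {3, 6, 11}
Aᶜ = {1, 2, 4, 5, 7, 8, 9, 10}

Aᶜ = {1, 2, 4, 5, 7, 8, 9, 10}


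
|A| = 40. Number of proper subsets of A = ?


Total subsets = 2^n = 2^40 = 1099511627776
Proper subsets exclude the set itself: 2^n - 1
= 1099511627776 - 1
= 1099511627775

Number of proper subsets = 1099511627775


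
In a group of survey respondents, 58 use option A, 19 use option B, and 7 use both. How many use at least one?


|A ∪ B| = |A| + |B| - |A ∩ B|
= 58 + 19 - 7
= 70

|A ∪ B| = 70


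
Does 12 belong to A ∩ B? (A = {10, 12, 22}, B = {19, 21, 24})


A = {10, 12, 22}, B = {19, 21, 24}
A ∩ B = elements in both A and B
A ∩ B = ∅
Checking if 12 ∈ A ∩ B
12 is not in A ∩ B → False

12 ∉ A ∩ B


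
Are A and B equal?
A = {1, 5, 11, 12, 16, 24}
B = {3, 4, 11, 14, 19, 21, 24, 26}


Two sets are equal iff they have exactly the same elements.
A = {1, 5, 11, 12, 16, 24}
B = {3, 4, 11, 14, 19, 21, 24, 26}
Differences: {1, 3, 4, 5, 12, 14, 16, 19, 21, 26}
A ≠ B

No, A ≠ B


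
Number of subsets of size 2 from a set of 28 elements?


C(n,k) = n! / (k!(n-k)!)
C(28,2) = 28! / (2!26!)
= 378

C(28,2) = 378


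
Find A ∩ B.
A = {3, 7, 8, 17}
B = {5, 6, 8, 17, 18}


A ∩ B = elements in both A and B
A = {3, 7, 8, 17}
B = {5, 6, 8, 17, 18}
A ∩ B = {8, 17}

A ∩ B = {8, 17}


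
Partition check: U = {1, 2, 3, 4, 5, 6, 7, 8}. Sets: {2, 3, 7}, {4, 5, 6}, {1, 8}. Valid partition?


A partition requires: (1) non-empty parts, (2) pairwise disjoint, (3) union = U
Parts: {2, 3, 7}, {4, 5, 6}, {1, 8}
Union of parts: {1, 2, 3, 4, 5, 6, 7, 8}
U = {1, 2, 3, 4, 5, 6, 7, 8}
All non-empty? True
Pairwise disjoint? True
Covers U? True

Yes, valid partition


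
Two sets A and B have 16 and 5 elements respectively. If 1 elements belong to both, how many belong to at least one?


|A ∪ B| = |A| + |B| - |A ∩ B|
= 16 + 5 - 1
= 20

|A ∪ B| = 20


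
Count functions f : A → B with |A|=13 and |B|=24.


Each of |A| = 13 inputs maps to any of |B| = 24 outputs.
# functions = |B|^|A| = 24^13
= 876488338465357824

Number of functions = 876488338465357824


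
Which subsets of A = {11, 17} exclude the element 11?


A subset of A that omits 11 is a subset of A \ {11}, so there are 2^(n-1) = 2^1 = 2 of them.
Subsets excluding 11: ∅, {17}

Subsets excluding 11 (2 total): ∅, {17}


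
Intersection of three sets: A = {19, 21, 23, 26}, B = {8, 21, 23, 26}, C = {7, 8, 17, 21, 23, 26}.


A ∩ B = {21, 23, 26}
(A ∩ B) ∩ C = {21, 23, 26}

A ∩ B ∩ C = {21, 23, 26}


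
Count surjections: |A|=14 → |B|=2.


n = |A| = 14, k = |B| = 2. Surjections via inclusion-exclusion:
S(n,k) = Σ(-1)^i × C(k,i) × (k-i)^n, i=0 to k
i=0: (-1)^0×C(2,0)×2^14 = 16384
i=1: (-1)^1×C(2,1)×1^14 = -2
i=2: (-1)^2×C(2,2)×0^14 = 0
Total = 16382

Number of surjections = 16382


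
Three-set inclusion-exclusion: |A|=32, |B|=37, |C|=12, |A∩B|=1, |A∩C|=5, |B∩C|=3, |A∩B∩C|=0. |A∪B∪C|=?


|A∪B∪C| = |A|+|B|+|C| - |A∩B|-|A∩C|-|B∩C| + |A∩B∩C|
= 32+37+12 - 1-5-3 + 0
= 81 - 9 + 0
= 72

|A ∪ B ∪ C| = 72


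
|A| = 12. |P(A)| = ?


Number of subsets = 2^n
= 2^12
= 4096

|P(A)| = 4096


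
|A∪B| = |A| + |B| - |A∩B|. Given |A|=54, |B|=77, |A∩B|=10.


|A ∪ B| = |A| + |B| - |A ∩ B|
= 54 + 77 - 10
= 121

|A ∪ B| = 121


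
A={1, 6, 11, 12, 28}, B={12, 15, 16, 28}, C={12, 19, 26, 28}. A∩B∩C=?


A ∩ B = {12, 28}
(A ∩ B) ∩ C = {12, 28}

A ∩ B ∩ C = {12, 28}


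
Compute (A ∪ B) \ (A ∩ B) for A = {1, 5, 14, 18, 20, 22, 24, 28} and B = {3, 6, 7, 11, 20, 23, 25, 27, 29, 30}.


A △ B = (A \ B) ∪ (B \ A) = elements in exactly one of A or B
A \ B = {1, 5, 14, 18, 22, 24, 28}
B \ A = {3, 6, 7, 11, 23, 25, 27, 29, 30}
A △ B = {1, 3, 5, 6, 7, 11, 14, 18, 22, 23, 24, 25, 27, 28, 29, 30}

A △ B = {1, 3, 5, 6, 7, 11, 14, 18, 22, 23, 24, 25, 27, 28, 29, 30}


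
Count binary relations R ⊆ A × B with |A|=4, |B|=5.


A relation from A to B is any subset of A × B.
|A × B| = 4 × 5 = 20
# relations = 2^|A × B| = 2^20 = 1048576

Number of relations = 1048576


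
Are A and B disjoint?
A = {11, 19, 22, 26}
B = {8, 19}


Disjoint means A ∩ B = ∅.
A ∩ B = {19}
A ∩ B ≠ ∅, so A and B are NOT disjoint.

No, A and B are not disjoint (A ∩ B = {19})


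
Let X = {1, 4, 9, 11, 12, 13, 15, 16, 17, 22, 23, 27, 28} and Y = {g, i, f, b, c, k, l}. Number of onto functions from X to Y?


n = |X| = 13, k = |Y| = 7. Surjections via inclusion-exclusion:
S(n,k) = Σ(-1)^i × C(k,i) × (k-i)^n, i=0 to k
i=0: (-1)^0×C(7,0)×7^13 = 96889010407
i=1: (-1)^1×C(7,1)×6^13 = -91424858112
i=2: (-1)^2×C(7,2)×5^13 = 25634765625
i=3: (-1)^3×C(7,3)×4^13 = -2348810240
i=4: (-1)^4×C(7,4)×3^13 = 55801305
i=5: (-1)^5×C(7,5)×2^13 = -172032
i=6: (-1)^6×C(7,6)×1^13 = 7
i=7: (-1)^7×C(7,7)×0^13 = 0
Total = 28805736960

Number of surjections = 28805736960


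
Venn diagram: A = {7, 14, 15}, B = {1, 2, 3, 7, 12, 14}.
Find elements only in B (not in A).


A = {7, 14, 15}
B = {1, 2, 3, 7, 12, 14}
Region: only in B (not in A)
Elements: {1, 2, 3, 12}

Elements only in B (not in A): {1, 2, 3, 12}


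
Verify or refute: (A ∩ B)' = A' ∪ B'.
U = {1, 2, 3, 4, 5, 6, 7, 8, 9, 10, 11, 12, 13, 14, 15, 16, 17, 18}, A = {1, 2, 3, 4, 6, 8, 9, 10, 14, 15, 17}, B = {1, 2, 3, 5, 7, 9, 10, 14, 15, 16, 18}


LHS: A ∩ B = {1, 2, 3, 9, 10, 14, 15}
(A ∩ B)' = U \ (A ∩ B) = {4, 5, 6, 7, 8, 11, 12, 13, 16, 17, 18}
A' = {5, 7, 11, 12, 13, 16, 18}, B' = {4, 6, 8, 11, 12, 13, 17}
Claimed RHS: A' ∪ B' = {4, 5, 6, 7, 8, 11, 12, 13, 16, 17, 18}
Identity is VALID: LHS = RHS = {4, 5, 6, 7, 8, 11, 12, 13, 16, 17, 18} ✓

Identity is valid. (A ∩ B)' = A' ∪ B' = {4, 5, 6, 7, 8, 11, 12, 13, 16, 17, 18}


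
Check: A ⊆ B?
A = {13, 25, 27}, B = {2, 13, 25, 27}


A ⊆ B means every element of A is in B.
All elements of A are in B.
So A ⊆ B.

Yes, A ⊆ B


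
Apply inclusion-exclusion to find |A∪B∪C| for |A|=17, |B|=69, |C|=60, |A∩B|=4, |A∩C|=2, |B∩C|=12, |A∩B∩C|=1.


|A∪B∪C| = |A|+|B|+|C| - |A∩B|-|A∩C|-|B∩C| + |A∩B∩C|
= 17+69+60 - 4-2-12 + 1
= 146 - 18 + 1
= 129

|A ∪ B ∪ C| = 129


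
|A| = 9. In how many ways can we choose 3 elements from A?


C(n,k) = n! / (k!(n-k)!)
C(9,3) = 9! / (3!6!)
= 84

C(9,3) = 84


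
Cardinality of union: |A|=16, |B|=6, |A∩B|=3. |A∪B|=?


|A ∪ B| = |A| + |B| - |A ∩ B|
= 16 + 6 - 3
= 19

|A ∪ B| = 19


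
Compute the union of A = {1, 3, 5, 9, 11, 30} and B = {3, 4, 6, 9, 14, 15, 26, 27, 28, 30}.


A ∪ B = all elements in A or B (or both)
A = {1, 3, 5, 9, 11, 30}
B = {3, 4, 6, 9, 14, 15, 26, 27, 28, 30}
A ∪ B = {1, 3, 4, 5, 6, 9, 11, 14, 15, 26, 27, 28, 30}

A ∪ B = {1, 3, 4, 5, 6, 9, 11, 14, 15, 26, 27, 28, 30}


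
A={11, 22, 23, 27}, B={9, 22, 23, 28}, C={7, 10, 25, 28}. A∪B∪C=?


A ∪ B = {9, 11, 22, 23, 27, 28}
(A ∪ B) ∪ C = {7, 9, 10, 11, 22, 23, 25, 27, 28}

A ∪ B ∪ C = {7, 9, 10, 11, 22, 23, 25, 27, 28}


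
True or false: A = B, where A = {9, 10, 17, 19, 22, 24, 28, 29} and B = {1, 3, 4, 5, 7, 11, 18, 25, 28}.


Two sets are equal iff they have exactly the same elements.
A = {9, 10, 17, 19, 22, 24, 28, 29}
B = {1, 3, 4, 5, 7, 11, 18, 25, 28}
Differences: {1, 3, 4, 5, 7, 9, 10, 11, 17, 18, 19, 22, 24, 25, 29}
A ≠ B

No, A ≠ B


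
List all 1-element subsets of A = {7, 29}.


|A| = 2, so A has C(2,1) = 2 subsets of size 1.
Enumerate by choosing 1 elements from A at a time:
{7}, {29}

1-element subsets (2 total): {7}, {29}


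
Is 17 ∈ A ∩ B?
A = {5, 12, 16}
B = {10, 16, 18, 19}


A = {5, 12, 16}, B = {10, 16, 18, 19}
A ∩ B = elements in both A and B
A ∩ B = {16}
Checking if 17 ∈ A ∩ B
17 is not in A ∩ B → False

17 ∉ A ∩ B


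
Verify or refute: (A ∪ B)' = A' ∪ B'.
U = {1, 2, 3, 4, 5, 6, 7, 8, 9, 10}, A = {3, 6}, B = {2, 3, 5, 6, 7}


LHS: A ∪ B = {2, 3, 5, 6, 7}
(A ∪ B)' = U \ (A ∪ B) = {1, 4, 8, 9, 10}
A' = {1, 2, 4, 5, 7, 8, 9, 10}, B' = {1, 4, 8, 9, 10}
Claimed RHS: A' ∪ B' = {1, 2, 4, 5, 7, 8, 9, 10}
Identity is INVALID: LHS = {1, 4, 8, 9, 10} but the RHS claimed here equals {1, 2, 4, 5, 7, 8, 9, 10}. The correct form is (A ∪ B)' = A' ∩ B'.

Identity is invalid: (A ∪ B)' = {1, 4, 8, 9, 10} but A' ∪ B' = {1, 2, 4, 5, 7, 8, 9, 10}. The correct De Morgan law is (A ∪ B)' = A' ∩ B'.


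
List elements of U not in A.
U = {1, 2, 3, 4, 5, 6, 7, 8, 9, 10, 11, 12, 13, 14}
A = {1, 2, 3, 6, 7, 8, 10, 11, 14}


Aᶜ = U \ A = elements in U but not in A
U = {1, 2, 3, 4, 5, 6, 7, 8, 9, 10, 11, 12, 13, 14}
A = {1, 2, 3, 6, 7, 8, 10, 11, 14}
Aᶜ = {4, 5, 9, 12, 13}

Aᶜ = {4, 5, 9, 12, 13}


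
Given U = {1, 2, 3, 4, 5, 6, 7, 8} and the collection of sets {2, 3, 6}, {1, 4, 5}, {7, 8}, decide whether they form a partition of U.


A partition requires: (1) non-empty parts, (2) pairwise disjoint, (3) union = U
Parts: {2, 3, 6}, {1, 4, 5}, {7, 8}
Union of parts: {1, 2, 3, 4, 5, 6, 7, 8}
U = {1, 2, 3, 4, 5, 6, 7, 8}
All non-empty? True
Pairwise disjoint? True
Covers U? True

Yes, valid partition


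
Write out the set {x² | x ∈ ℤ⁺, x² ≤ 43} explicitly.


Checking each candidate:
Condition: positive perfect squares ≤ 43
Result = {1, 4, 9, 16, 25, 36}

{1, 4, 9, 16, 25, 36}


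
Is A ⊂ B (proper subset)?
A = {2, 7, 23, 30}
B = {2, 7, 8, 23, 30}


A ⊂ B requires: A ⊆ B AND A ≠ B.
A ⊆ B? Yes
A = B? No
A ⊂ B: Yes (A is a proper subset of B)

Yes, A ⊂ B


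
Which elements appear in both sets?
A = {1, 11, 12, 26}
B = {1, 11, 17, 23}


A ∩ B = elements in both A and B
A = {1, 11, 12, 26}
B = {1, 11, 17, 23}
A ∩ B = {1, 11}

A ∩ B = {1, 11}


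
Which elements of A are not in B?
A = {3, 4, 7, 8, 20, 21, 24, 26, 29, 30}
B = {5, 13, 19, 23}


A \ B = elements in A but not in B
A = {3, 4, 7, 8, 20, 21, 24, 26, 29, 30}
B = {5, 13, 19, 23}
Remove from A any elements in B
A \ B = {3, 4, 7, 8, 20, 21, 24, 26, 29, 30}

A \ B = {3, 4, 7, 8, 20, 21, 24, 26, 29, 30}


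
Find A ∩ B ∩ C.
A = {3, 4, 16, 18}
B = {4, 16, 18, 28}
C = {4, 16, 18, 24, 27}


A ∩ B = {4, 16, 18}
(A ∩ B) ∩ C = {4, 16, 18}

A ∩ B ∩ C = {4, 16, 18}


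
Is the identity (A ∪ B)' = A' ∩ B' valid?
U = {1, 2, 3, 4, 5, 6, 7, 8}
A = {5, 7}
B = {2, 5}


LHS: A ∪ B = {2, 5, 7}
(A ∪ B)' = U \ (A ∪ B) = {1, 3, 4, 6, 8}
A' = {1, 2, 3, 4, 6, 8}, B' = {1, 3, 4, 6, 7, 8}
Claimed RHS: A' ∩ B' = {1, 3, 4, 6, 8}
Identity is VALID: LHS = RHS = {1, 3, 4, 6, 8} ✓

Identity is valid. (A ∪ B)' = A' ∩ B' = {1, 3, 4, 6, 8}


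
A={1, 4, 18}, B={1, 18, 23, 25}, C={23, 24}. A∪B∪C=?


A ∪ B = {1, 4, 18, 23, 25}
(A ∪ B) ∪ C = {1, 4, 18, 23, 24, 25}

A ∪ B ∪ C = {1, 4, 18, 23, 24, 25}


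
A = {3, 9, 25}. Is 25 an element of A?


A = {3, 9, 25}
Checking if 25 is in A
25 is in A → True

25 ∈ A


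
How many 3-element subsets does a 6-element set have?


C(n,k) = n! / (k!(n-k)!)
C(6,3) = 6! / (3!3!)
= 20

C(6,3) = 20


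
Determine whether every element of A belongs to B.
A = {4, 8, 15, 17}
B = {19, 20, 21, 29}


A ⊆ B means every element of A is in B.
Elements in A not in B: {4, 8, 15, 17}
So A ⊄ B.

No, A ⊄ B


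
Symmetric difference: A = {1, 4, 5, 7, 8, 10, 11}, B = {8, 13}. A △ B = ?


A △ B = (A \ B) ∪ (B \ A) = elements in exactly one of A or B
A \ B = {1, 4, 5, 7, 10, 11}
B \ A = {13}
A △ B = {1, 4, 5, 7, 10, 11, 13}

A △ B = {1, 4, 5, 7, 10, 11, 13}


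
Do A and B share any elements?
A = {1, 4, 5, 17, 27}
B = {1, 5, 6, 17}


Disjoint means A ∩ B = ∅.
A ∩ B = {1, 5, 17}
A ∩ B ≠ ∅, so A and B are NOT disjoint.

Yes — A and B share the element(s) of A ∩ B = {1, 5, 17}, so they are not disjoint


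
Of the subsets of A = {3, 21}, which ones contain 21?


A subset of A contains 21 iff the remaining 1 elements form any subset of A \ {21}.
Count: 2^(n-1) = 2^1 = 2
Subsets containing 21: {21}, {3, 21}

Subsets containing 21 (2 total): {21}, {3, 21}


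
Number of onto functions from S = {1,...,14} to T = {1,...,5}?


n = |S| = 14, k = |T| = 5. Surjections via inclusion-exclusion:
S(n,k) = Σ(-1)^i × C(k,i) × (k-i)^n, i=0 to k
i=0: (-1)^0×C(5,0)×5^14 = 6103515625
i=1: (-1)^1×C(5,1)×4^14 = -1342177280
i=2: (-1)^2×C(5,2)×3^14 = 47829690
i=3: (-1)^3×C(5,3)×2^14 = -163840
i=4: (-1)^4×C(5,4)×1^14 = 5
i=5: (-1)^5×C(5,5)×0^14 = 0
Total = 4809004200

Number of surjections = 4809004200


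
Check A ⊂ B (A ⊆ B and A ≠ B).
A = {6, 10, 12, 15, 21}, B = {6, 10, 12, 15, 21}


A ⊂ B requires: A ⊆ B AND A ≠ B.
A ⊆ B? Yes
A = B? Yes
A = B, so A is not a PROPER subset.

No, A is not a proper subset of B


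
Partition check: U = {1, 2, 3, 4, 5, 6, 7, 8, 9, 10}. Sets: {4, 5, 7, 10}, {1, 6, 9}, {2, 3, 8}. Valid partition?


A partition requires: (1) non-empty parts, (2) pairwise disjoint, (3) union = U
Parts: {4, 5, 7, 10}, {1, 6, 9}, {2, 3, 8}
Union of parts: {1, 2, 3, 4, 5, 6, 7, 8, 9, 10}
U = {1, 2, 3, 4, 5, 6, 7, 8, 9, 10}
All non-empty? True
Pairwise disjoint? True
Covers U? True

Yes, valid partition


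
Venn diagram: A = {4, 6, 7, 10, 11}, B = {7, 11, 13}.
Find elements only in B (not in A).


A = {4, 6, 7, 10, 11}
B = {7, 11, 13}
Region: only in B (not in A)
Elements: {13}

Elements only in B (not in A): {13}


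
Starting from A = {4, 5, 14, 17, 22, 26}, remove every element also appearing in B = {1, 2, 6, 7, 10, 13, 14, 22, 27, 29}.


A \ B = elements in A but not in B
A = {4, 5, 14, 17, 22, 26}
B = {1, 2, 6, 7, 10, 13, 14, 22, 27, 29}
Remove from A any elements in B
A \ B = {4, 5, 17, 26}

A \ B = {4, 5, 17, 26}


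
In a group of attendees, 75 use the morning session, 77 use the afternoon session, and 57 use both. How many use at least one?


|A ∪ B| = |A| + |B| - |A ∩ B|
= 75 + 77 - 57
= 95

|A ∪ B| = 95


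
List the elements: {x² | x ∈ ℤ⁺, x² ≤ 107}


Checking each candidate:
Condition: positive perfect squares ≤ 107
Result = {1, 4, 9, 16, 25, 36, 49, 64, 81, 100}

{1, 4, 9, 16, 25, 36, 49, 64, 81, 100}


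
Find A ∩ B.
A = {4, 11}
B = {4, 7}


A ∩ B = elements in both A and B
A = {4, 11}
B = {4, 7}
A ∩ B = {4}

A ∩ B = {4}


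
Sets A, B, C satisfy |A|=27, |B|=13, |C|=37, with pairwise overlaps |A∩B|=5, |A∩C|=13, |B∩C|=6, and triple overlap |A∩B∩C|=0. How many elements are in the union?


|A∪B∪C| = |A|+|B|+|C| - |A∩B|-|A∩C|-|B∩C| + |A∩B∩C|
= 27+13+37 - 5-13-6 + 0
= 77 - 24 + 0
= 53

|A ∪ B ∪ C| = 53


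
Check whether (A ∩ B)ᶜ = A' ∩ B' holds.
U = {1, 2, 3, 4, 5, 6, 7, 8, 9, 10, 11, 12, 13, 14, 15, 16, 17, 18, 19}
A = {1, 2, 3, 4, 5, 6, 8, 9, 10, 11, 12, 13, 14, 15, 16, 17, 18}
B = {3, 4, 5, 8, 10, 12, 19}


LHS: A ∩ B = {3, 4, 5, 8, 10, 12}
(A ∩ B)' = U \ (A ∩ B) = {1, 2, 6, 7, 9, 11, 13, 14, 15, 16, 17, 18, 19}
A' = {7, 19}, B' = {1, 2, 6, 7, 9, 11, 13, 14, 15, 16, 17, 18}
Claimed RHS: A' ∩ B' = {7}
Identity is INVALID: LHS = {1, 2, 6, 7, 9, 11, 13, 14, 15, 16, 17, 18, 19} but the RHS claimed here equals {7}. The correct form is (A ∩ B)' = A' ∪ B'.

Identity is invalid: (A ∩ B)' = {1, 2, 6, 7, 9, 11, 13, 14, 15, 16, 17, 18, 19} but A' ∩ B' = {7}. The correct De Morgan law is (A ∩ B)' = A' ∪ B'.


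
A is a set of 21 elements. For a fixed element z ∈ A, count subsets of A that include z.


Subsets of A containing z correspond to subsets of A \ {z}, which has 20 elements.
Count = 2^(n-1) = 2^20
= 1048576

Number of subsets containing z = 1048576


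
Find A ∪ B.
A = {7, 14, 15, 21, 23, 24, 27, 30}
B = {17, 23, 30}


A ∪ B = all elements in A or B (or both)
A = {7, 14, 15, 21, 23, 24, 27, 30}
B = {17, 23, 30}
A ∪ B = {7, 14, 15, 17, 21, 23, 24, 27, 30}

A ∪ B = {7, 14, 15, 17, 21, 23, 24, 27, 30}


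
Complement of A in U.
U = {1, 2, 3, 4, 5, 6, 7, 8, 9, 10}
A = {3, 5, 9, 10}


Aᶜ = U \ A = elements in U but not in A
U = {1, 2, 3, 4, 5, 6, 7, 8, 9, 10}
A = {3, 5, 9, 10}
Aᶜ = {1, 2, 4, 6, 7, 8}

Aᶜ = {1, 2, 4, 6, 7, 8}


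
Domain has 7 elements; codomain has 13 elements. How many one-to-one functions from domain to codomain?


An injection sends each of |A| = 7 inputs to a distinct output in B.
# injections = |B|·(|B|-1)·…·(|B|-|A|+1) = 13! / (13 - 7)!
= 13 × 12 × 11 × 10 × 9 × 8 × 7
= 8648640

Number of injections = 8648640


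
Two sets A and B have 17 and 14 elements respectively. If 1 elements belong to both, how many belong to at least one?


|A ∪ B| = |A| + |B| - |A ∩ B|
= 17 + 14 - 1
= 30

|A ∪ B| = 30


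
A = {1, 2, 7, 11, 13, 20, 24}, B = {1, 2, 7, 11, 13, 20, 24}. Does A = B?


Two sets are equal iff they have exactly the same elements.
A = {1, 2, 7, 11, 13, 20, 24}
B = {1, 2, 7, 11, 13, 20, 24}
Same elements → A = B

Yes, A = B


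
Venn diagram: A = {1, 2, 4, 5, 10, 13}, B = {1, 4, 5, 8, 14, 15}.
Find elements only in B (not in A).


A = {1, 2, 4, 5, 10, 13}
B = {1, 4, 5, 8, 14, 15}
Region: only in B (not in A)
Elements: {8, 14, 15}

Elements only in B (not in A): {8, 14, 15}


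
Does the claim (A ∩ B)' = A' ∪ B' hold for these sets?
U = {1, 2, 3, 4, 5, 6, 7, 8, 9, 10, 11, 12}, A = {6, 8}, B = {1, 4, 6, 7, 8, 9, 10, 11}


LHS: A ∩ B = {6, 8}
(A ∩ B)' = U \ (A ∩ B) = {1, 2, 3, 4, 5, 7, 9, 10, 11, 12}
A' = {1, 2, 3, 4, 5, 7, 9, 10, 11, 12}, B' = {2, 3, 5, 12}
Claimed RHS: A' ∪ B' = {1, 2, 3, 4, 5, 7, 9, 10, 11, 12}
Identity is VALID: LHS = RHS = {1, 2, 3, 4, 5, 7, 9, 10, 11, 12} ✓

Identity is valid. (A ∩ B)' = A' ∪ B' = {1, 2, 3, 4, 5, 7, 9, 10, 11, 12}


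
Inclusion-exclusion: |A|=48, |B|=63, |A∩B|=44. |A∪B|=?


|A ∪ B| = |A| + |B| - |A ∩ B|
= 48 + 63 - 44
= 67

|A ∪ B| = 67


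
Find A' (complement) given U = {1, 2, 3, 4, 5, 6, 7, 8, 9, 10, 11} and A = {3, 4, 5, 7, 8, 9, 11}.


Aᶜ = U \ A = elements in U but not in A
U = {1, 2, 3, 4, 5, 6, 7, 8, 9, 10, 11}
A = {3, 4, 5, 7, 8, 9, 11}
Aᶜ = {1, 2, 6, 10}

Aᶜ = {1, 2, 6, 10}


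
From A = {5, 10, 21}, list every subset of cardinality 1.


|A| = 3, so A has C(3,1) = 3 subsets of size 1.
Enumerate by choosing 1 elements from A at a time:
{5}, {10}, {21}

1-element subsets (3 total): {5}, {10}, {21}


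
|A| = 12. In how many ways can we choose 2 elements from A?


C(n,k) = n! / (k!(n-k)!)
C(12,2) = 12! / (2!10!)
= 66

C(12,2) = 66


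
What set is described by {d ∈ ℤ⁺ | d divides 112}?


Checking each candidate:
Condition: positive divisors of 112
Result = {1, 2, 4, 7, 8, 14, 16, 28, 56, 112}

{1, 2, 4, 7, 8, 14, 16, 28, 56, 112}


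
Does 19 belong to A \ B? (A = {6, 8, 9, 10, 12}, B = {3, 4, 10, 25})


A = {6, 8, 9, 10, 12}, B = {3, 4, 10, 25}
A \ B = elements in A but not in B
A \ B = {6, 8, 9, 12}
Checking if 19 ∈ A \ B
19 is not in A \ B → False

19 ∉ A \ B


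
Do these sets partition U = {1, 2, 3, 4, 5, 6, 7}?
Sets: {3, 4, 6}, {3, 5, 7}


A partition requires: (1) non-empty parts, (2) pairwise disjoint, (3) union = U
Parts: {3, 4, 6}, {3, 5, 7}
Union of parts: {3, 4, 5, 6, 7}
U = {1, 2, 3, 4, 5, 6, 7}
All non-empty? True
Pairwise disjoint? False
Covers U? False

No, not a valid partition


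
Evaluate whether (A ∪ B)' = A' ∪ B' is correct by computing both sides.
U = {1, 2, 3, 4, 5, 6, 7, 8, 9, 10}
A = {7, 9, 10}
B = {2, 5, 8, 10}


LHS: A ∪ B = {2, 5, 7, 8, 9, 10}
(A ∪ B)' = U \ (A ∪ B) = {1, 3, 4, 6}
A' = {1, 2, 3, 4, 5, 6, 8}, B' = {1, 3, 4, 6, 7, 9}
Claimed RHS: A' ∪ B' = {1, 2, 3, 4, 5, 6, 7, 8, 9}
Identity is INVALID: LHS = {1, 3, 4, 6} but the RHS claimed here equals {1, 2, 3, 4, 5, 6, 7, 8, 9}. The correct form is (A ∪ B)' = A' ∩ B'.

Identity is invalid: (A ∪ B)' = {1, 3, 4, 6} but A' ∪ B' = {1, 2, 3, 4, 5, 6, 7, 8, 9}. The correct De Morgan law is (A ∪ B)' = A' ∩ B'.


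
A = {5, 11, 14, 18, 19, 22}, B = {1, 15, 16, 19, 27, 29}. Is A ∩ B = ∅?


Disjoint means A ∩ B = ∅.
A ∩ B = {19}
A ∩ B ≠ ∅, so A and B are NOT disjoint.

No, A and B are not disjoint (A ∩ B = {19})


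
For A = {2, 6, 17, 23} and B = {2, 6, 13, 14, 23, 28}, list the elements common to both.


A ∩ B = elements in both A and B
A = {2, 6, 17, 23}
B = {2, 6, 13, 14, 23, 28}
A ∩ B = {2, 6, 23}

A ∩ B = {2, 6, 23}


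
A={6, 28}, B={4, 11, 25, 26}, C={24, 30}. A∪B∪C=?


A ∪ B = {4, 6, 11, 25, 26, 28}
(A ∪ B) ∪ C = {4, 6, 11, 24, 25, 26, 28, 30}

A ∪ B ∪ C = {4, 6, 11, 24, 25, 26, 28, 30}


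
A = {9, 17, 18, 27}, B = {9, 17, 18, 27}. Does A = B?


Two sets are equal iff they have exactly the same elements.
A = {9, 17, 18, 27}
B = {9, 17, 18, 27}
Same elements → A = B

Yes, A = B


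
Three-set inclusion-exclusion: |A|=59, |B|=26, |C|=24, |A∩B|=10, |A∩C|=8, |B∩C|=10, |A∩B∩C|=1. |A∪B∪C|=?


|A∪B∪C| = |A|+|B|+|C| - |A∩B|-|A∩C|-|B∩C| + |A∩B∩C|
= 59+26+24 - 10-8-10 + 1
= 109 - 28 + 1
= 82

|A ∪ B ∪ C| = 82


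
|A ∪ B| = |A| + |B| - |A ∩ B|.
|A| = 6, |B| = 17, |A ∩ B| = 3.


|A ∪ B| = |A| + |B| - |A ∩ B|
= 6 + 17 - 3
= 20

|A ∪ B| = 20


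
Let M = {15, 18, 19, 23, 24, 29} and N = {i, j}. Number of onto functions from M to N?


n = |M| = 6, k = |N| = 2. Surjections via inclusion-exclusion:
S(n,k) = Σ(-1)^i × C(k,i) × (k-i)^n, i=0 to k
i=0: (-1)^0×C(2,0)×2^6 = 64
i=1: (-1)^1×C(2,1)×1^6 = -2
i=2: (-1)^2×C(2,2)×0^6 = 0
Total = 62

Number of surjections = 62


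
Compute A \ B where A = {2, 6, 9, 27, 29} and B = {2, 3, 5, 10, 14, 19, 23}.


A \ B = elements in A but not in B
A = {2, 6, 9, 27, 29}
B = {2, 3, 5, 10, 14, 19, 23}
Remove from A any elements in B
A \ B = {6, 9, 27, 29}

A \ B = {6, 9, 27, 29}


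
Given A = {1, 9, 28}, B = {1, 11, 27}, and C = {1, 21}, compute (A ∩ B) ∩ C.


A ∩ B = {1}
(A ∩ B) ∩ C = {1}

A ∩ B ∩ C = {1}


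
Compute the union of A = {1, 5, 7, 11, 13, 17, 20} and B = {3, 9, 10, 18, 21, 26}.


A ∪ B = all elements in A or B (or both)
A = {1, 5, 7, 11, 13, 17, 20}
B = {3, 9, 10, 18, 21, 26}
A ∪ B = {1, 3, 5, 7, 9, 10, 11, 13, 17, 18, 20, 21, 26}

A ∪ B = {1, 3, 5, 7, 9, 10, 11, 13, 17, 18, 20, 21, 26}


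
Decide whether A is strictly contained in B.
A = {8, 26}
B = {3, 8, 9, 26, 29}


A ⊂ B requires: A ⊆ B AND A ≠ B.
A ⊆ B? Yes
A = B? No
A ⊂ B: Yes (A is a proper subset of B)

Yes, A ⊂ B


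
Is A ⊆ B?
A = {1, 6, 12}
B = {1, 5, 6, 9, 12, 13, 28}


A ⊆ B means every element of A is in B.
All elements of A are in B.
So A ⊆ B.

Yes, A ⊆ B
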